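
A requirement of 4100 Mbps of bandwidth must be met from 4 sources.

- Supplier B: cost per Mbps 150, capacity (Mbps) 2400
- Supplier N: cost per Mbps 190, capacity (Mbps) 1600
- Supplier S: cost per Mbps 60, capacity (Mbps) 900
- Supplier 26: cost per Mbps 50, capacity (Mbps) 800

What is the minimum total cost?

454000

Cheapest first:
Supplier 26 (50): use full 800 → 3300 Mbps to go.
Take 900 from Supplier S at 60 → need 2400 more.
Supplier B (150): use full 2400 → 0 Mbps to go.
Supplier N: unused.
Cost = 800×50 + 900×60 + 2400×150 = 454000.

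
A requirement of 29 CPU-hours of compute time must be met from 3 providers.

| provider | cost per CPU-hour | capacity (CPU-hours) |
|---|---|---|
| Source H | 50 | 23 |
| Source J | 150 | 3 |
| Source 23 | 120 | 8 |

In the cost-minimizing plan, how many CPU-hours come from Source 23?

Cheapest first:
Source H (50): use full 23 → 6 CPU-hours to go.
Source 23 at 120: take 6 of its 8 → requirement met.
Source J: unused.

6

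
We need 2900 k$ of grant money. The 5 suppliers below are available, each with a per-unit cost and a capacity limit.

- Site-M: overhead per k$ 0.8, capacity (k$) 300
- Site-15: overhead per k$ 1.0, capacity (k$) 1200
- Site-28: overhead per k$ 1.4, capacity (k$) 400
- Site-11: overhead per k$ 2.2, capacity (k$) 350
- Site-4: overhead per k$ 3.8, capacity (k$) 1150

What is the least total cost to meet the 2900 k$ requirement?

Cheapest first:
Site-M at 0.8: take all 300 k$ — 2600 still needed.
Site-15 (1.0): use full 1200 — 1400 k$ to go.
Site-28 (1.4): use full 400 — 1000 k$ to go.
Site-11 (2.2): use full 350 — 650 k$ to go.
Site-4 (3.8): take the remaining 650 — done.
Cost = 300×0.8 + 1200×1.0 + 400×1.4 + 350×2.2 + 650×3.8 = 5240.

5240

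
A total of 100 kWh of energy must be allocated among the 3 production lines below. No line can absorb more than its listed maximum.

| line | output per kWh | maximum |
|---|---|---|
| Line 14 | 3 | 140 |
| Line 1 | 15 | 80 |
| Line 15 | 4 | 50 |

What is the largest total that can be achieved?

1280

Rank by output per kWh: Line 1 15 > Line 15 4 > Line 14 3.
Line 1 takes 80 to reach its cap of 80 — 20 left.
Line 15: +20 (room for 50) → 20. Pool exhausted.
Total = 15×80 + 4×20 = 1280.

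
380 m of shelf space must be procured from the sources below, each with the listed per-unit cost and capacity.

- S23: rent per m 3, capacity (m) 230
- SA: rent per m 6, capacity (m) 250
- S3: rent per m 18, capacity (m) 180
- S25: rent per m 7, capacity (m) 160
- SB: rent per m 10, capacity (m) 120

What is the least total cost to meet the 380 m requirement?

1590

Fill from the cheapest source first.
S23 (3): use full 230 ; 150 m to go.
SA at 6: take 150 of its 250 ; requirement met.
S25, SB, S3: unused.
Cost = 230×3 + 150×6 = 1590.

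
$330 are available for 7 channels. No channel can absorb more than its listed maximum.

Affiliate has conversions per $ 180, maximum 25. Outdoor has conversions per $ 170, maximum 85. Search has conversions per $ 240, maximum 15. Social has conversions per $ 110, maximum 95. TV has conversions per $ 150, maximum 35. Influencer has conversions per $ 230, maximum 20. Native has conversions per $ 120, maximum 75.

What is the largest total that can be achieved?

49650

Highest conversions per $ first: Search 240 > Influencer 230 > Affiliate 180 > Outdoor 170 > TV 150 > Native 120 > Social 110.
Search: +15 to 15 (cap) → 315 left.
Influencer takes 20 to reach its cap of 20 → 295 left.
Affiliate takes 25 to reach its cap of 25 → 270 left.
Outdoor: +85 to 85 (cap) → 185 left.
Give TV 35 to hit its cap of 35 → 150 left.
Give Native 75 to hit its cap of 75 → 75 left.
Only 75 left; Social takes them to reach 75.
Total = 180×25 + 170×85 + 240×15 + 110×75 + 150×35 + 230×20 + 120×75 = 49650.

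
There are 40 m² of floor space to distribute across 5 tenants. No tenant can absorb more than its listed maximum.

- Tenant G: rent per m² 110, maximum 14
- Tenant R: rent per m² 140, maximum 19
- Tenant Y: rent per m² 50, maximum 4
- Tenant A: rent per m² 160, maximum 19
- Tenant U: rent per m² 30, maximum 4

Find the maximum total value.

Rank by rent per m²: Tenant A 160 > Tenant R 140 > Tenant G 110 > Tenant Y 50 > Tenant U 30.
Tenant A takes 19 to reach its cap of 19 — 21 left.
Give Tenant R 19 to hit its cap of 19 — 2 left.
Only 2 left; Tenant G takes them to reach 2.
Total = 110×2 + 140×19 + 160×19 = 5920.

5920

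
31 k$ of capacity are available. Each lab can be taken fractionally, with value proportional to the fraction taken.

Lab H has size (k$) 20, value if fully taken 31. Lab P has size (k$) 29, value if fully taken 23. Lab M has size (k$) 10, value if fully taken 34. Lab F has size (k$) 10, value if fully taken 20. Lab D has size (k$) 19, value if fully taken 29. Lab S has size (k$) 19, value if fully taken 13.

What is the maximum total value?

Sort by value density: Lab M 34/10≈3.4, Lab F 20/10≈2, Lab H 31/20≈1.55, Lab D 29/19≈1.53, Lab P 23/29≈0.793, Lab S 13/19≈0.684.
All 10 k$ of Lab M fit (value 34) ; 21 remain.
Take all of Lab F (10 k$, value 20) ; 11 k$ left.
Only 11 k$ remain; take 11/20 of Lab H for value 31×11/20 = 17.05.
Total value = 71.05.

71.05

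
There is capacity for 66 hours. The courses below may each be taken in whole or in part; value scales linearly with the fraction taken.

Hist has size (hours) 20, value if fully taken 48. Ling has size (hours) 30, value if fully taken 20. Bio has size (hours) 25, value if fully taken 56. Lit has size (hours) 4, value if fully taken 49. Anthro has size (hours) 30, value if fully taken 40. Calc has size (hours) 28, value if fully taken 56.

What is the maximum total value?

Sort by value density: Lit 49/4≈12.2, Hist 48/20≈2.4, Bio 56/25≈2.24, Calc 56/28≈2, Anthro 40/30≈1.33, Ling 20/30≈0.667.
All 4 hours of Lit fit (value 49) — 62 remain.
Take all of Hist (20 hours, value 48) — 42 hours left.
Bio: take in full, 25 hours for value 56 — 17 left.
17 hours left: a 17/28 share of Calc gives 56×17/28 = 34.
Total value = 187.

187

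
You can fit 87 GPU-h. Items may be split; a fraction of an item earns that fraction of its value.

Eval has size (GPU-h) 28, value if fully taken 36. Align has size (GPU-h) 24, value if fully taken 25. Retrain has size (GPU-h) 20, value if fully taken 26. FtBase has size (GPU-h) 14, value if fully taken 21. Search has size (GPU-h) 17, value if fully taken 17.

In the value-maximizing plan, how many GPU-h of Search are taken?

Rank by value-to-size ratio: FtBase 21/14≈1.5, Retrain 26/20≈1.3, Eval 36/28≈1.29, Align 25/24≈1.04, Search 17/17≈1.
Take all of FtBase (14 GPU-h, value 21) → 73 GPU-h left.
All 20 GPU-h of Retrain fit (value 26) → 53 remain.
Eval: take in full, 28 GPU-h for value 36 → 25 left.
Take all of Align (24 GPU-h, value 25) → 1 GPU-h left.
Only 1 GPU-h remain; take 1/17 of Search for value 17×1/17 = 1.

1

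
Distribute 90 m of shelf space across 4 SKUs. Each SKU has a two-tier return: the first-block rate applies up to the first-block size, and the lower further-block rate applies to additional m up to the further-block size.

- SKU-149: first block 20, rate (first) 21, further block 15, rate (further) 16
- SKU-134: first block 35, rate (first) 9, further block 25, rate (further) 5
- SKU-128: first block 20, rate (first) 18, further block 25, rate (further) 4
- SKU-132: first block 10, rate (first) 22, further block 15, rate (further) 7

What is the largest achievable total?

1465

Rank every tier by rate: SKU-132/first 22 > SKU-149/first 21 > SKU-128/first 18 > SKU-149/second 16 > SKU-134/first 9 > SKU-132/second 7 > SKU-134/second 5 > SKU-128/second 4.
SKU-132/first (22): +10 → 80 left.
SKU-149/first (21): +20 → 60 left.
Fill SKU-128 first block (20 at 18) → 40 left.
SKU-149 second at 16: fill all 15 → 25 left.
SKU-134/first: +25 of 35 at 9; pool empty.
Total = 22×10 + 21×20 + 18×20 + 16×15 + 9×25 = 1465.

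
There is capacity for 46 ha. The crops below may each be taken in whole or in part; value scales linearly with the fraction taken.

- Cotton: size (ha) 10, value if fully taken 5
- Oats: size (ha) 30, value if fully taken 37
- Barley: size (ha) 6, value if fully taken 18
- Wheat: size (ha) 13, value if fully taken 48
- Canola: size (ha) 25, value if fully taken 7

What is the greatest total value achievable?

99.3

Sort by value density: Wheat 48/13≈3.69, Barley 18/6≈3, Oats 37/30≈1.23, Cotton 5/10≈0.5, Canola 7/25≈0.28.
Wheat: take in full, 13 ha for value 48 ; 33 left.
Barley: take in full, 6 ha for value 18 ; 27 left.
Fill the last 27 ha with part of Oats: 27/30 of it earns 33.3.
Total value = 99.3.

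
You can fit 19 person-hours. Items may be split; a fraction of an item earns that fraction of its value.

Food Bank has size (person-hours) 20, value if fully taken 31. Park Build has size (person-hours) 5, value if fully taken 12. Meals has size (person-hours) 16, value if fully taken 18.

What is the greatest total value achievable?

Rank by value-to-size ratio: Park Build 12/5≈2.4, Food Bank 31/20≈1.55, Meals 18/16≈1.12.
All 5 person-hours of Park Build fit (value 12) — 14 remain.
Fill the last 14 person-hours with part of Food Bank: 14/20 of it earns 21.7.
Total value = 33.7.

33.7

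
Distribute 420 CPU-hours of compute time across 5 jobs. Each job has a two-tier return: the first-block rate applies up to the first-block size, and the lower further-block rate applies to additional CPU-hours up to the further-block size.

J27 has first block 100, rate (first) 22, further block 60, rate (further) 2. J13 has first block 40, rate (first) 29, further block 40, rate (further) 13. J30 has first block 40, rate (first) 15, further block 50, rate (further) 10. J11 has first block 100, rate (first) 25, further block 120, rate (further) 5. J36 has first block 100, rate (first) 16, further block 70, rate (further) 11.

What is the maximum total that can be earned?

Rank every tier by rate: J13/first 29 > J11/first 25 > J27/first 22 > J36/first 16 > J30/first 15 > J13/second 13 > J36/second 11 > J30/second 10 > J11/second 5 > J27/second 2.
J13 first at 29: fill all 40 → 380 left.
J11/first (25): +100 → 280 left.
J27/first (22): +100 → 180 left.
J36 first at 16: fill all 100 → 80 left.
Fill J30 first block (40 at 15) → 40 left.
Fill J13 second block (40 at 13) → 0 left.
Total = 29×40 + 25×100 + 22×100 + 16×100 + 15×40 + 13×40 = 8580.

8580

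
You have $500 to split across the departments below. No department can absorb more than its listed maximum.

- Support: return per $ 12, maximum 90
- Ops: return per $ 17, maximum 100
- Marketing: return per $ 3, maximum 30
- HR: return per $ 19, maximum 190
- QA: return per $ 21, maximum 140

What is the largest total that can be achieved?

Rank by return per $: QA 21 > HR 19 > Ops 17 > Support 12 > Marketing 3.
QA takes 140 to reach its cap of 140 → 360 left.
HR: +190 to 190 (cap) → 170 left.
Give Ops 100 to hit its cap of 100 → 70 left.
Only 70 left; Support takes them to reach 70.
Total = 12×70 + 17×100 + 19×190 + 21×140 = 9090.

9090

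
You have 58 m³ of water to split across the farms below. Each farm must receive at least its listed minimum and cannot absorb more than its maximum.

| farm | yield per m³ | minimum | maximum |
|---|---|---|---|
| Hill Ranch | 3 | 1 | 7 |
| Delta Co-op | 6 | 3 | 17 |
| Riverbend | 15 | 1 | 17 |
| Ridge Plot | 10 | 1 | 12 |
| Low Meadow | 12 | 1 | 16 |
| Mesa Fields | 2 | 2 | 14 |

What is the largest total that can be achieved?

634

Meeting every minimum uses 1+3+1+1+1+2 = 9 m³, leaving 49.
Rank by yield per m³: Riverbend 15 > Low Meadow 12 > Ridge Plot 10 > Delta Co-op 6 > Hill Ranch 3 > Mesa Fields 2.
Riverbend takes 16 more to reach its cap of 17 ; 33 left.
Give Low Meadow 15 more to hit its cap of 16 ; 18 left.
Ridge Plot takes 11 more to reach its cap of 12 ; 7 left.
Only 7 left; Delta Co-op takes them to reach 10.
Total = 3×1 + 6×10 + 15×17 + 10×12 + 12×16 + 2×2 = 634.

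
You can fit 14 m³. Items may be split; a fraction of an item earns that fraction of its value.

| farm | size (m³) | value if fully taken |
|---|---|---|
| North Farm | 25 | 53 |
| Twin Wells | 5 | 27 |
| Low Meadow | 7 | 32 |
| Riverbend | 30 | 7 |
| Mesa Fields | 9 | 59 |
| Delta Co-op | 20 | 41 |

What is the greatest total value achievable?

86

Best value per unit of size first: Mesa Fields 59/9≈6.56, Twin Wells 27/5≈5.4, Low Meadow 32/7≈4.57, North Farm 53/25≈2.12, Delta Co-op 41/20≈2.05, Riverbend 7/30≈0.233.
Mesa Fields: take in full, 9 m³ for value 59 ; 5 left.
All 5 m³ of Twin Wells fit (value 27) ; 0 remain.
Total value = 86.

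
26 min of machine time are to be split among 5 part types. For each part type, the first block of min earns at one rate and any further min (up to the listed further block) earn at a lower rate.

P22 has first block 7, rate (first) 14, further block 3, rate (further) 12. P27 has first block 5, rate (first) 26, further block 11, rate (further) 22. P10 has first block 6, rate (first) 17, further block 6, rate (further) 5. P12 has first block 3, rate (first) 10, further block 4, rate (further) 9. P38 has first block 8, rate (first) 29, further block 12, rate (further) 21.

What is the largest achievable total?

Order all 10 blocks by rate: P38/first 29 > P27/first 26 > P27/second 22 > P38/second 21 > P10/first 17 > P22/first 14 > P22/second 12 > P12/first 10 > P12/second 9 > P10/second 5.
Fill P38 first block (8 at 29) → 18 left.
P27/first (26): +5 → 13 left.
Fill P27 second block (11 at 22) → 2 left.
P38/second: +2 of 12 at 21; pool empty.
Total = 29×8 + 26×5 + 22×11 + 21×2 = 646.

646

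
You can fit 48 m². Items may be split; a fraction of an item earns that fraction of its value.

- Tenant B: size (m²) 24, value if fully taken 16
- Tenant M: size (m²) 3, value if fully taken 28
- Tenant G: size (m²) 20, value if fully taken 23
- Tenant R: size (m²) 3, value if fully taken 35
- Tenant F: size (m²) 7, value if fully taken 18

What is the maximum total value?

Rank by value-to-size ratio: Tenant R 35/3≈11.7, Tenant M 28/3≈9.33, Tenant F 18/7≈2.57, Tenant G 23/20≈1.15, Tenant B 16/24≈0.667.
All 3 m² of Tenant R fit (value 35) ; 45 remain.
Take all of Tenant M (3 m², value 28) ; 42 m² left.
Take all of Tenant F (7 m², value 18) ; 35 m² left.
Take all of Tenant G (20 m², value 23) ; 15 m² left.
Only 15 m² remain; take 15/24 of Tenant B for value 16×15/24 = 10.
Total value = 114.

114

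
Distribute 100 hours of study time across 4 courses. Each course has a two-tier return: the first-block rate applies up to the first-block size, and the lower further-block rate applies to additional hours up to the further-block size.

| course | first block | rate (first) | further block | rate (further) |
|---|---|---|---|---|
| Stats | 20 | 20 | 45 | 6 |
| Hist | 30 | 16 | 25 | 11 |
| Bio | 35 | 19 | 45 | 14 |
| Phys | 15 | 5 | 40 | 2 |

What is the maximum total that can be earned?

Rank every tier by rate: Stats/tier1 20 > Bio/tier1 19 > Hist/tier1 16 > Bio/tier2 14 > Hist/tier2 11 > Stats/tier2 6 > Phys/tier1 5 > Phys/tier2 2.
Stats tier1 at 20: fill all 20 — 80 left.
Bio tier1 at 19: fill all 35 — 45 left.
Fill Hist tier1 block (30 at 16) — 15 left.
Bio/tier2: +15 of 45 at 14; pool empty.
Total = 20×20 + 19×35 + 16×30 + 14×15 = 1755.

1755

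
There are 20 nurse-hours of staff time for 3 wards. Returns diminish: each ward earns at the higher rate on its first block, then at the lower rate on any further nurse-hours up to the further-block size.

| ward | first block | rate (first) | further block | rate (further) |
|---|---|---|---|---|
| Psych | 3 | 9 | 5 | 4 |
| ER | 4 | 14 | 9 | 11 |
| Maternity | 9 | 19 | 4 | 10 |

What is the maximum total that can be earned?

304

Treat each block as its own option and order by rate: Maternity/first 19 > ER/first 14 > ER/second 11 > Maternity/second 10 > Psych/first 9 > Psych/second 4.
Fill Maternity first block (9 at 19) ; 11 left.
Fill ER first block (4 at 14) ; 7 left.
ER second at 11: only 7 left, fill 7.
Total = 19×9 + 14×4 + 11×7 = 304.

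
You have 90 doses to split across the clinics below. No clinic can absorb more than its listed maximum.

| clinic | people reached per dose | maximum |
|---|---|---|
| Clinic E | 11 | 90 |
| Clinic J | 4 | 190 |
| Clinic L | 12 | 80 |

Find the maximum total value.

1070

Order the clinics by people reached per dose: Clinic L 12 > Clinic E 11 > Clinic J 4.
Clinic L: +80 to 80 (cap) — 10 left.
Only 10 left; Clinic E takes them to reach 10.
Total = 11×10 + 12×80 = 1070.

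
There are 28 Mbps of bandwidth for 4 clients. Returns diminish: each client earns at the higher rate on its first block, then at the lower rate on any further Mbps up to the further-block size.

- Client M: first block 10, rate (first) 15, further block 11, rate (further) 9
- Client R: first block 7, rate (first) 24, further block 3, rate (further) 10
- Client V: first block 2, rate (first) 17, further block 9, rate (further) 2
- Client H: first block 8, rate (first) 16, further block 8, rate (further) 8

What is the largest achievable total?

490

Order all 8 blocks by rate: Client R/first 24 > Client V/first 17 > Client H/first 16 > Client M/first 15 > Client R/second 10 > Client M/second 9 > Client H/second 8 > Client V/second 2.
Client R/first (24): +7 → 21 left.
Fill Client V first block (2 at 17) → 19 left.
Client H first at 16: fill all 8 → 11 left.
Fill Client M first block (10 at 15) → 1 left.
Client R second at 10: only 1 left, fill 1.
Total = 24×7 + 17×2 + 16×8 + 15×10 + 10×1 = 490.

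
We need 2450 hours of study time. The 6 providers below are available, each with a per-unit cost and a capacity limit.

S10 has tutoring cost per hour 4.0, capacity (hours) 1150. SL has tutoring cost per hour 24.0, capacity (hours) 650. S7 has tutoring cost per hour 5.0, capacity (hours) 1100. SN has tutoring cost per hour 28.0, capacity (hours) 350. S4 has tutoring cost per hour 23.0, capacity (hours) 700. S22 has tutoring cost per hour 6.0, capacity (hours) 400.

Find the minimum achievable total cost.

Use providers in increasing cost order.
Take 1150 from S10 at 4.0 — need 1300 more.
S7 (5.0): use full 1100 — 200 hours to go.
S22 (6.0): take the remaining 200 — done.
S4, SL, SN: unused.
Cost = 1150×4.0 + 1100×5.0 + 200×6.0 = 11300.

11300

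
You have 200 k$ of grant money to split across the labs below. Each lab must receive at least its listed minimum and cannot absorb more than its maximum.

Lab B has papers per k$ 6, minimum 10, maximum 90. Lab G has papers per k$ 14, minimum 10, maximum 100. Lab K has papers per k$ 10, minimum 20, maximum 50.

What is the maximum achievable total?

Meeting every minimum uses 10+10+20 = 40 k$, leaving 160.
Order the labs by papers per k$: Lab G 14 > Lab K 10 > Lab B 6.
Lab G takes 90 more to reach its cap of 100 ; 70 left.
Lab K takes 30 more to reach its cap of 50 ; 40 left.
Lab B: +40 (room for 80) → 50. Pool exhausted.
Total = 6×50 + 14×100 + 10×50 = 2200.

2200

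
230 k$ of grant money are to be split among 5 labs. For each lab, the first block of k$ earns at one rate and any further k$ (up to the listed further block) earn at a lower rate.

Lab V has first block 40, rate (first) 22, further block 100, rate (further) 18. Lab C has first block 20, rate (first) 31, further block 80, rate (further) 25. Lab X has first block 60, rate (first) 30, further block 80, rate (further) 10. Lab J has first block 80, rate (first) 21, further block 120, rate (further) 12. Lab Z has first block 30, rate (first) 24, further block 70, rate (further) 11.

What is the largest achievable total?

6020

Rank every tier by rate: Lab C/tier1 31 > Lab X/tier1 30 > Lab C/tier2 25 > Lab Z/tier1 24 > Lab V/tier1 22 > Lab J/tier1 21 > Lab V/tier2 18 > Lab J/tier2 12 > Lab Z/tier2 11 > Lab X/tier2 10.
Lab C/tier1 (31): +20 ; 210 left.
Fill Lab X tier1 block (60 at 30) ; 150 left.
Fill Lab C tier2 block (80 at 25) ; 70 left.
Lab Z/tier1 (24): +30 ; 40 left.
Fill Lab V tier1 block (40 at 22) ; 0 left.
Total = 31×20 + 30×60 + 25×80 + 24×30 + 22×40 = 6020.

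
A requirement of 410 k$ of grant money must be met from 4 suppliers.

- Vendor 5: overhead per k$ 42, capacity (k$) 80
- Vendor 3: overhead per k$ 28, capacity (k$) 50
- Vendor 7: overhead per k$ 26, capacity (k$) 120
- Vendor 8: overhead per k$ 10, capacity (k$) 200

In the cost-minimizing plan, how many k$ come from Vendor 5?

40

Fill from the cheapest supplier first.
Vendor 8 (10): use full 200 — 210 k$ to go.
Vendor 7 (26): use full 120 — 90 k$ to go.
Vendor 3 (28): use full 50 — 40 k$ to go.
Vendor 5 (42): take the remaining 40 — done.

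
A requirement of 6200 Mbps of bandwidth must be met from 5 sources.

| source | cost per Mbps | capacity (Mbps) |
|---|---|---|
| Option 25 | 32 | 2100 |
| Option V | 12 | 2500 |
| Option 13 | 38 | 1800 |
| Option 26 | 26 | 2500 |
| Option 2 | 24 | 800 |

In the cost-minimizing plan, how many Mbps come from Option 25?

400

Use sources in increasing cost order.
Option V (12): use full 2500 → 3700 Mbps to go.
Option 2 (24): use full 800 → 2900 Mbps to go.
Option 26 at 26: take all 2500 Mbps → 400 still needed.
Option 25 at 32: take 400 of its 2100 → requirement met.
Option 13: unused.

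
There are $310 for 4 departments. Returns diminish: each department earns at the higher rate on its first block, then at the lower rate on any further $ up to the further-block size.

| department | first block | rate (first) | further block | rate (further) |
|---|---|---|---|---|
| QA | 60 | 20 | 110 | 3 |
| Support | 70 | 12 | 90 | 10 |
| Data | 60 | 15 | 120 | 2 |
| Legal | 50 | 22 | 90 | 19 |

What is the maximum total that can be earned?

Order all 8 blocks by rate: Legal/T1 22 > QA/T1 20 > Legal/T2 19 > Data/T1 15 > Support/T1 12 > Support/T2 10 > QA/T2 3 > Data/T2 2.
Fill Legal T1 block (50 at 22) — 260 left.
QA/T1 (20): +60 — 200 left.
Legal T2 at 19: fill all 90 — 110 left.
Data/T1 (15): +60 — 50 left.
Support/T1: +50 of 70 at 12; pool empty.
Total = 22×50 + 20×60 + 19×90 + 15×60 + 12×50 = 5510.

5510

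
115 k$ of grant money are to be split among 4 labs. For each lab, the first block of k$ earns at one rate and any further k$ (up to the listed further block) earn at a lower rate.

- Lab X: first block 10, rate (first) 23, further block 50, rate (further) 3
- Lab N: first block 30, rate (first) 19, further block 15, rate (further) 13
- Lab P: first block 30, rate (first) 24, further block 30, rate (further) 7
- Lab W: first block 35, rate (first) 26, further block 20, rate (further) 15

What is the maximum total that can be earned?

Rank every tier by rate: Lab W/tier1 26 > Lab P/tier1 24 > Lab X/tier1 23 > Lab N/tier1 19 > Lab W/tier2 15 > Lab N/tier2 13 > Lab P/tier2 7 > Lab X/tier2 3.
Lab W tier1 at 26: fill all 35 — 80 left.
Lab P tier1 at 24: fill all 30 — 50 left.
Fill Lab X tier1 block (10 at 23) — 40 left.
Lab N/tier1 (19): +30 — 10 left.
Lab W tier2 at 15: only 10 left, fill 10.
Total = 26×35 + 24×30 + 23×10 + 19×30 + 15×10 = 2580.

2580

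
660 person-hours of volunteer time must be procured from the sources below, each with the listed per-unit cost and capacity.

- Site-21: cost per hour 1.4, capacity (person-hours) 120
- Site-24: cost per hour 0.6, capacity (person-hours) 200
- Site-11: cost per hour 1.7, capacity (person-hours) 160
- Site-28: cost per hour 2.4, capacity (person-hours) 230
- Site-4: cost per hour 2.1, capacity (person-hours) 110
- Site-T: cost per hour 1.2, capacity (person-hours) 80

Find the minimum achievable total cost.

866

Cheapest first:
Take 200 from Site-24 at 0.6 ; need 460 more.
Take 80 from Site-T at 1.2 ; need 380 more.
Take 120 from Site-21 at 1.4 ; need 260 more.
Take 160 from Site-11 at 1.7 ; need 100 more.
Site-4 (2.1): take the remaining 100 ; done.
Site-28: unused.
Cost = 200×0.6 + 80×1.2 + 120×1.4 + 160×1.7 + 100×2.1 = 866.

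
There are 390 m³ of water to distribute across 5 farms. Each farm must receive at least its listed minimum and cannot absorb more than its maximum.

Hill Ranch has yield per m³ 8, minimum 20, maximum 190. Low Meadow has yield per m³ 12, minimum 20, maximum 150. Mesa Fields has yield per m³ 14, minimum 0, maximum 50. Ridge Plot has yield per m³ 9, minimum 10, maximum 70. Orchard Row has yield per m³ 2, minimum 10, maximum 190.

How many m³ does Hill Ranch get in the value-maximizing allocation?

Meeting every minimum uses 20+20+0+10+10 = 60 m³, leaving 330.
Rank by yield per m³: Mesa Fields 14 > Low Meadow 12 > Ridge Plot 9 > Hill Ranch 8 > Orchard Row 2.
Mesa Fields takes 50 more to reach its cap of 50 — 280 left.
Low Meadow: +130 to 150 (cap) — 150 left.
Ridge Plot takes 60 more to reach its cap of 70 — 90 left.
Hill Ranch: +90 (room for 170) → 110. Pool exhausted.

110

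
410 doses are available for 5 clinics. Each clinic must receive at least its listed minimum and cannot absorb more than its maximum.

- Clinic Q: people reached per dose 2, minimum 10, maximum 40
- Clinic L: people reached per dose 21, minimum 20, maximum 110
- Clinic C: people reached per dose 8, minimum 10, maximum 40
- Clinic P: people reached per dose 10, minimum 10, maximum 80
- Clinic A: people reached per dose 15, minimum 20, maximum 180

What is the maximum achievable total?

6070

Meeting every minimum uses 10+20+10+10+20 = 70 doses, leaving 340.
Rank by people reached per dose: Clinic L 21 > Clinic A 15 > Clinic P 10 > Clinic C 8 > Clinic Q 2.
Clinic L: +90 to 110 (cap) — 250 left.
Clinic A takes 160 more to reach its cap of 180 — 90 left.
Clinic P: +70 to 80 (cap) — 20 left.
Only 20 left; Clinic C takes them to reach 30.
Total = 2×10 + 21×110 + 8×30 + 10×80 + 15×180 = 6070.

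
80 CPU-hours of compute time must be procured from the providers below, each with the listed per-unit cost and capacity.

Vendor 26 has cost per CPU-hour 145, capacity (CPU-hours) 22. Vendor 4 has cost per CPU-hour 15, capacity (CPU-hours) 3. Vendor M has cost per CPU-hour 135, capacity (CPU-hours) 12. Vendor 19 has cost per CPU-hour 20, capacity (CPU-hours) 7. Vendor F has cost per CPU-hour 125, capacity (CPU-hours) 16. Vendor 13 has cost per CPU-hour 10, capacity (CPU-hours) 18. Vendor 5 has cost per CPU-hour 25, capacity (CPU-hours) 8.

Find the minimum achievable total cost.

6505

Fill from the cheapest provider first.
Take 18 from Vendor 13 at 10 — need 62 more.
Take 3 from Vendor 4 at 15 — need 59 more.
Vendor 19 (20): use full 7 — 52 CPU-hours to go.
Vendor 5 at 25: take all 8 CPU-hours — 44 still needed.
Vendor F (125): use full 16 — 28 CPU-hours to go.
Take 12 from Vendor M at 135 — need 16 more.
Take 16 from Vendor 26 at 145 to finish.
Cost = 18×10 + 3×15 + 7×20 + 8×25 + 16×125 + 12×135 + 16×145 = 6505.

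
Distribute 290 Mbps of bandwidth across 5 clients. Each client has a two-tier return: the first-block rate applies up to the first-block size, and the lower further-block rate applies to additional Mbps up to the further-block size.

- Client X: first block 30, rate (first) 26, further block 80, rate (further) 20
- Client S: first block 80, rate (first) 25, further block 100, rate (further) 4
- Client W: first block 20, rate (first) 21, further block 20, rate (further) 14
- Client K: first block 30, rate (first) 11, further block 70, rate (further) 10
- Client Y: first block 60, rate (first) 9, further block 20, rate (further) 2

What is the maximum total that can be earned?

5710

Order all 10 blocks by rate: Client X/tier1 26 > Client S/tier1 25 > Client W/tier1 21 > Client X/tier2 20 > Client W/tier2 14 > Client K/tier1 11 > Client K/tier2 10 > Client Y/tier1 9 > Client S/tier2 4 > Client Y/tier2 2.
Client X tier1 at 26: fill all 30 → 260 left.
Client S/tier1 (25): +80 → 180 left.
Fill Client W tier1 block (20 at 21) → 160 left.
Client X tier2 at 20: fill all 80 → 80 left.
Client W tier2 at 14: fill all 20 → 60 left.
Client K tier1 at 11: fill all 30 → 30 left.
Client K tier2 at 10: only 30 left, fill 30.
Total = 26×30 + 25×80 + 21×20 + 20×80 + 14×20 + 11×30 + 10×30 = 5710.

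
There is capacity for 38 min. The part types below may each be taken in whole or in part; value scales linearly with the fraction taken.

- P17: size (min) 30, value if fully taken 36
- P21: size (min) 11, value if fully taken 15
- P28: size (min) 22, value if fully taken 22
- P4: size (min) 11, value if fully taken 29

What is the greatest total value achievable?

Best value per unit of size first: P4 29/11≈2.64, P21 15/11≈1.36, P17 36/30≈1.2, P28 22/22≈1.
All 11 min of P4 fit (value 29) → 27 remain.
P21: take in full, 11 min for value 15 → 16 left.
Fill the last 16 min with part of P17: 16/30 of it earns 19.2.
Total value = 63.2.

63.2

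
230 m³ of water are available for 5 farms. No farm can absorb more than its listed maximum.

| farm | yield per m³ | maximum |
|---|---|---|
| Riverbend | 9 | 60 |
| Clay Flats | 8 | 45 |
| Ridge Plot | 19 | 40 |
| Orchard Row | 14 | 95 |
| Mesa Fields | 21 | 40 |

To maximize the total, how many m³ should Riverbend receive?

55

Rank by yield per m³: Mesa Fields 21 > Ridge Plot 19 > Orchard Row 14 > Riverbend 9 > Clay Flats 8.
Give Mesa Fields 40 to hit its cap of 40 → 190 left.
Ridge Plot: +40 to 40 (cap) → 150 left.
Orchard Row: +95 to 95 (cap) → 55 left.
Riverbend: +55 (room for 60) → 55. Pool exhausted.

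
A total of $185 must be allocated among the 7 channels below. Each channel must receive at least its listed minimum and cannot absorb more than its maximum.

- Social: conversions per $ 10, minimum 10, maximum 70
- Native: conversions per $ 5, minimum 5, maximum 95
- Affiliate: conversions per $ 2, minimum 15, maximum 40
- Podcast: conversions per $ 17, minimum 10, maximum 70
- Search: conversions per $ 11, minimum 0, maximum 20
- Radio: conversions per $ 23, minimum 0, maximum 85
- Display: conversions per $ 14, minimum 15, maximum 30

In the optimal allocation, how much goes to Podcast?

55

Meeting every minimum uses 10+5+15+10+0+0+15 = 55 $, leaving 130.
Highest conversions per $ first: Radio 23 > Podcast 17 > Display 14 > Search 11 > Social 10 > Native 5 > Affiliate 2.
Radio: +85 to 85 (cap) ; 45 left.
Podcast has room for 60 more but only 45 remain, so it gets 55.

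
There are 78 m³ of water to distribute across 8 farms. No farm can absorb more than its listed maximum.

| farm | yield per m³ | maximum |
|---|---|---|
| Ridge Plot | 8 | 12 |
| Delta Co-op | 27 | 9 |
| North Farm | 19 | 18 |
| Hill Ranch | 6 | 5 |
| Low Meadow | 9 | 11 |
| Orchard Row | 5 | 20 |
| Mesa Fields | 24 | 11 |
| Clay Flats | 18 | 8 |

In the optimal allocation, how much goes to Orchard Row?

Order the farms by yield per m³: Delta Co-op 27 > Mesa Fields 24 > North Farm 19 > Clay Flats 18 > Low Meadow 9 > Ridge Plot 8 > Hill Ranch 6 > Orchard Row 5.
Give Delta Co-op 9 to hit its cap of 9 ; 69 left.
Mesa Fields: +11 to 11 (cap) ; 58 left.
North Farm: +18 to 18 (cap) ; 40 left.
Give Clay Flats 8 to hit its cap of 8 ; 32 left.
Give Low Meadow 11 to hit its cap of 11 ; 21 left.
Ridge Plot takes 12 to reach its cap of 12 ; 9 left.
Hill Ranch takes 5 to reach its cap of 5 ; 4 left.
Orchard Row has room for 20 but only 4 remain, so it gets 4.

4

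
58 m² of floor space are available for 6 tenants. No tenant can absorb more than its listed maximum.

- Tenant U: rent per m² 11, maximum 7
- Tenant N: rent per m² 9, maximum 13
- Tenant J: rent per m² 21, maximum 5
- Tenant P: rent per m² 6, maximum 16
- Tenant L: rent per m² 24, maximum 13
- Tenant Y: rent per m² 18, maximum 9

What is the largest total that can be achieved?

839

Rank by rent per m²: Tenant L 24 > Tenant J 21 > Tenant Y 18 > Tenant U 11 > Tenant N 9 > Tenant P 6.
Tenant L takes 13 to reach its cap of 13 ; 45 left.
Tenant J takes 5 to reach its cap of 5 ; 40 left.
Tenant Y takes 9 to reach its cap of 9 ; 31 left.
Tenant U takes 7 to reach its cap of 7 ; 24 left.
Tenant N: +13 to 13 (cap) ; 11 left.
Only 11 left; Tenant P takes them to reach 11.
Total = 11×7 + 9×13 + 21×5 + 6×11 + 24×13 + 18×9 = 839.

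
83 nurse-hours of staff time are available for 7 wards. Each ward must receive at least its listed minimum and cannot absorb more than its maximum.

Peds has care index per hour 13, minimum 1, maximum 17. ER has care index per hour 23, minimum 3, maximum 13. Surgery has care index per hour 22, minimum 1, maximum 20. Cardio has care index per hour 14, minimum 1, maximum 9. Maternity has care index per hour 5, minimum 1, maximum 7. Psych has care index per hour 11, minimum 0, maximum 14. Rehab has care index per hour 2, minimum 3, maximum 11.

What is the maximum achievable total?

1281

Meeting every minimum uses 1+3+1+1+1+0+3 = 10 nurse-hours, leaving 73.
Highest care index per hour first: ER 23 > Surgery 22 > Cardio 14 > Peds 13 > Psych 11 > Maternity 5 > Rehab 2.
ER: +10 to 13 (cap) → 63 left.
Give Surgery 19 more to hit its cap of 20 → 44 left.
Cardio: +8 to 9 (cap) → 36 left.
Peds: +16 to 17 (cap) → 20 left.
Psych takes 14 more to reach its cap of 14 → 6 left.
Maternity: +6 to 7 (cap) → 0 left.
Total = 13×17 + 23×13 + 22×20 + 14×9 + 5×7 + 11×14 + 2×3 = 1281.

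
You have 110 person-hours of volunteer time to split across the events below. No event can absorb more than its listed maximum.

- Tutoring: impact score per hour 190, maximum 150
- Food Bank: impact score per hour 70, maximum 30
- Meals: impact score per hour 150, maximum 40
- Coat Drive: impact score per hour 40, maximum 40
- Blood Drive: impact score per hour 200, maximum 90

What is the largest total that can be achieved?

Highest impact score per hour first: Blood Drive 200 > Tutoring 190 > Meals 150 > Food Bank 70 > Coat Drive 40.
Blood Drive: +90 to 90 (cap) ; 20 left.
Tutoring has room for 150 but only 20 remain, so it gets 20.
Total = 190×20 + 200×90 = 21800.

21800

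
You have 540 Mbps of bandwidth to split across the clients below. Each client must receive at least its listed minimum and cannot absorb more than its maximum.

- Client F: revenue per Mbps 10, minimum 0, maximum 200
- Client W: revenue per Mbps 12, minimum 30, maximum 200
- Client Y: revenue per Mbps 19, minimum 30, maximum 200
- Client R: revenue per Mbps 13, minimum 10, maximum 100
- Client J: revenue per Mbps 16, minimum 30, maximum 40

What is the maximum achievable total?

8140

Meeting every minimum uses 0+30+30+10+30 = 100 Mbps, leaving 440.
Rank by revenue per Mbps: Client Y 19 > Client J 16 > Client R 13 > Client W 12 > Client F 10.
Client Y: +170 to 200 (cap) — 270 left.
Client J takes 10 more to reach its cap of 40 — 260 left.
Give Client R 90 more to hit its cap of 100 — 170 left.
Client W: +170 to 200 (cap) — 0 left.
Total = 12×200 + 19×200 + 13×100 + 16×40 = 8140.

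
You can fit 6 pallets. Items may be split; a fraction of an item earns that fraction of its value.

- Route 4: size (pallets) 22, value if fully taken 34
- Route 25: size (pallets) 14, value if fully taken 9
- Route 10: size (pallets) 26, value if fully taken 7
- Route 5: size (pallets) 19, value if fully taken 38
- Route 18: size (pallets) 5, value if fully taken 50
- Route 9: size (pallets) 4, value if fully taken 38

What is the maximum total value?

Sort by value density: Route 18 50/5≈10, Route 9 38/4≈9.5, Route 5 38/19≈2, Route 4 34/22≈1.55, Route 25 9/14≈0.643, Route 10 7/26≈0.269.
All 5 pallets of Route 18 fit (value 50) → 1 remain.
Only 1 pallets remain; take 1/4 of Route 9 for value 38×1/4 = 9.5.
Total value = 59.5.

59.5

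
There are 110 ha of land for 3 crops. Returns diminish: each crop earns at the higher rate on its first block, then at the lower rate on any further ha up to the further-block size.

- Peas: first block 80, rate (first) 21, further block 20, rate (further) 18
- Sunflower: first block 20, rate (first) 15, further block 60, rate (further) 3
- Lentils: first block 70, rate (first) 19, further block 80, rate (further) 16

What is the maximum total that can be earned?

Order all 6 blocks by rate: Peas/T1 21 > Lentils/T1 19 > Peas/T2 18 > Lentils/T2 16 > Sunflower/T1 15 > Sunflower/T2 3.
Peas/T1 (21): +80 — 30 left.
Lentils T1 at 19: only 30 left, fill 30.
Total = 21×80 + 19×30 = 2250.

2250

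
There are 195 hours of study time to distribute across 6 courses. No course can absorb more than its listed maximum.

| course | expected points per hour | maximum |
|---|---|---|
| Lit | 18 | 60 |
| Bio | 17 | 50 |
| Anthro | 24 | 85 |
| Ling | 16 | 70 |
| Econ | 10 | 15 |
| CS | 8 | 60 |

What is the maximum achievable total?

Order the courses by expected points per hour: Anthro 24 > Lit 18 > Bio 17 > Ling 16 > Econ 10 > CS 8.
Anthro takes 85 to reach its cap of 85 ; 110 left.
Give Lit 60 to hit its cap of 60 ; 50 left.
Bio: +50 to 50 (cap) ; 0 left.
Total = 18×60 + 17×50 + 24×85 = 3970.

3970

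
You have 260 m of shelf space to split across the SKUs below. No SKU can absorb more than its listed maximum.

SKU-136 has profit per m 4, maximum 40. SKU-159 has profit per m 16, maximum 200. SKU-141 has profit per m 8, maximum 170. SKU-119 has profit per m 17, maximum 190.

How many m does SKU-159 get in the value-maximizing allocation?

Rank by profit per m: SKU-119 17 > SKU-159 16 > SKU-141 8 > SKU-136 4.
SKU-119: +190 to 190 (cap) — 70 left.
SKU-159: +70 (room for 200) → 70. Pool exhausted.

70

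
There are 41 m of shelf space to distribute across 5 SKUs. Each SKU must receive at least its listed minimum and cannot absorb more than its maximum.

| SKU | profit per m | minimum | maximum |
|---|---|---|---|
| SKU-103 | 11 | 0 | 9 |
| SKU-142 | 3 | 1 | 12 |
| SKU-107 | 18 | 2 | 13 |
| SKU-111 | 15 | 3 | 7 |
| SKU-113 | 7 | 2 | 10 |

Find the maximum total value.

Meeting every minimum uses 0+1+2+3+2 = 8 m, leaving 33.
Order the SKUs by profit per m: SKU-107 18 > SKU-111 15 > SKU-103 11 > SKU-113 7 > SKU-142 3.
Give SKU-107 11 more to hit its cap of 13 — 22 left.
SKU-111 takes 4 more to reach its cap of 7 — 18 left.
SKU-103: +9 to 9 (cap) — 9 left.
SKU-113: +8 to 10 (cap) — 1 left.
SKU-142 has room for 11 more but only 1 remain, so it gets 2.
Total = 11×9 + 3×2 + 18×13 + 15×7 + 7×10 = 514.

514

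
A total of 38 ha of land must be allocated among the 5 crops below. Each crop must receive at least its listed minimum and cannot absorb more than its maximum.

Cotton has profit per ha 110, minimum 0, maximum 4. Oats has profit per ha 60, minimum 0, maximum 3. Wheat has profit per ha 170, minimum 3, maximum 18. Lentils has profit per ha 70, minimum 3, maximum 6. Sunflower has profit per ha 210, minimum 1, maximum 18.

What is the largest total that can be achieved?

6880

Meeting every minimum uses 0+0+3+3+1 = 7 ha, leaving 31.
Rank by profit per ha: Sunflower 210 > Wheat 170 > Cotton 110 > Lentils 70 > Oats 60.
Sunflower: +17 to 18 (cap) ; 14 left.
Wheat: +14 (room for 15) → 17. Pool exhausted.
Total = 170×17 + 70×3 + 210×18 = 6880.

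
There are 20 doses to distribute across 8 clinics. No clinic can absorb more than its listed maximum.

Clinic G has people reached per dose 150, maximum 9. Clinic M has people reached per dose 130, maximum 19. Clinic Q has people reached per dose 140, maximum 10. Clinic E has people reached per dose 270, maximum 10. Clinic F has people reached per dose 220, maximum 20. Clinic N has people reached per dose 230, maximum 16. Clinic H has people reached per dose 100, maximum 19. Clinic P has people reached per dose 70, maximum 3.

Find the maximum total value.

Rank by people reached per dose: Clinic E 270 > Clinic N 230 > Clinic F 220 > Clinic G 150 > Clinic Q 140 > Clinic M 130 > Clinic H 100 > Clinic P 70.
Give Clinic E 10 to hit its cap of 10 — 10 left.
Clinic N has room for 16 but only 10 remain, so it gets 10.
Total = 270×10 + 230×10 = 5000.

5000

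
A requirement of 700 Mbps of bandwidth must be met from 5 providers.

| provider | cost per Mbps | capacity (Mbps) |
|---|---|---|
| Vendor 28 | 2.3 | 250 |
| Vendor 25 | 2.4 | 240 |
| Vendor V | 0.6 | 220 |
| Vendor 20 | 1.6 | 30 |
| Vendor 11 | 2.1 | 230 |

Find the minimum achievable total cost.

Use providers in increasing cost order.
Vendor V (0.6): use full 220 — 480 Mbps to go.
Vendor 20 (1.6): use full 30 — 450 Mbps to go.
Vendor 11 (2.1): use full 230 — 220 Mbps to go.
Vendor 28 (2.3): take the remaining 220 — done.
Vendor 25: unused.
Cost = 220×0.6 + 30×1.6 + 230×2.1 + 220×2.3 = 1169.

1169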